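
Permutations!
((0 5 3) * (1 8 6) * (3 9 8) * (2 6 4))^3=(0 8 6)(1 5 4)(2 3 9)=((0 5 9 8 4 2 6 1 3))^3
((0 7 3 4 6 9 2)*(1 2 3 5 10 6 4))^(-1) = ((0 7 5 10 6 9 3 1 2))^(-1) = (0 2 1 3 9 6 10 5 7)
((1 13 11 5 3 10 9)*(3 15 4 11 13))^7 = ((1 3 10 9)(4 11 5 15))^7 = (1 9 10 3)(4 15 5 11)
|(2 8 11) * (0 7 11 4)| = 6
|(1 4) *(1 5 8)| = 4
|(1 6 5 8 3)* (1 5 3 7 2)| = 7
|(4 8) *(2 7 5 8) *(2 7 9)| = 4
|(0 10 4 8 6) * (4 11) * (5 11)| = |(0 10 5 11 4 8 6)| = 7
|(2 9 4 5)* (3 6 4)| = |(2 9 3 6 4 5)| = 6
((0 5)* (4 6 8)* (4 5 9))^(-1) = ((0 9 4 6 8 5))^(-1) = (0 5 8 6 4 9)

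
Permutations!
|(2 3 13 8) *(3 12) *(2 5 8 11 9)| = |(2 12 3 13 11 9)(5 8)| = 6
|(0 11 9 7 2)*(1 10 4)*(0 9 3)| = |(0 11 3)(1 10 4)(2 9 7)| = 3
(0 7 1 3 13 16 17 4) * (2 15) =[7, 3, 15, 13, 0, 5, 6, 1, 8, 9, 10, 11, 12, 16, 14, 2, 17, 4] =(0 7 1 3 13 16 17 4)(2 15)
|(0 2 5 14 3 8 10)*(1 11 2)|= |(0 1 11 2 5 14 3 8 10)|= 9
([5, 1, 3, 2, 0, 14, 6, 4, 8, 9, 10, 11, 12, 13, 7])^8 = [7, 1, 2, 3, 14, 4, 6, 5, 8, 9, 10, 11, 12, 13, 0]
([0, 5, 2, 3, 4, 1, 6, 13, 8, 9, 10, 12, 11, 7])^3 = [0, 5, 2, 3, 4, 1, 6, 13, 8, 9, 10, 12, 11, 7]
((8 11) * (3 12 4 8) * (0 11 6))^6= ((0 11 3 12 4 8 6))^6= (0 6 8 4 12 3 11)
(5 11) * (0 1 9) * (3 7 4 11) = (0 1 9)(3 7 4 11 5) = [1, 9, 2, 7, 11, 3, 6, 4, 8, 0, 10, 5]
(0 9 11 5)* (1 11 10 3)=[9, 11, 2, 1, 4, 0, 6, 7, 8, 10, 3, 5]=(0 9 10 3 1 11 5)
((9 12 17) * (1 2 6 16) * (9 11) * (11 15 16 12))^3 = ((1 2 6 12 17 15 16)(9 11))^3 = (1 12 16 6 15 2 17)(9 11)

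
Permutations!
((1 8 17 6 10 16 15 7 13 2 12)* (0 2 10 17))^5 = (6 17)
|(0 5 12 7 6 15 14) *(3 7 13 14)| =20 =|(0 5 12 13 14)(3 7 6 15)|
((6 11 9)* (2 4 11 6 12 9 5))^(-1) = (2 5 11 4)(9 12)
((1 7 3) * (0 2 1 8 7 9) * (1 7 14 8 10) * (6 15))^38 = (15)(0 3 9 7 1 2 10)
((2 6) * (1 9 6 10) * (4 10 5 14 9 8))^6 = (1 4)(2 5 14 9 6)(8 10) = ((1 8 4 10)(2 5 14 9 6))^6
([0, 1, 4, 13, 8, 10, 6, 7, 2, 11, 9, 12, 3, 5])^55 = (2 4 8)(3 12 11 9 10 5 13)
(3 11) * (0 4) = (0 4)(3 11) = [4, 1, 2, 11, 0, 5, 6, 7, 8, 9, 10, 3]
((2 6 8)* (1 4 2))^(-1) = (1 8 6 2 4)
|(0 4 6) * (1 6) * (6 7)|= 5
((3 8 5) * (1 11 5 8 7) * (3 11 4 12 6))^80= (1 12 3)(4 6 7)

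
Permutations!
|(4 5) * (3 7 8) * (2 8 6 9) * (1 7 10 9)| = |(1 7 6)(2 8 3 10 9)(4 5)| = 30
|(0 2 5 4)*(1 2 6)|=|(0 6 1 2 5 4)|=6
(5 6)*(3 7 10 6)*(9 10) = (3 7 9 10 6 5) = [0, 1, 2, 7, 4, 3, 5, 9, 8, 10, 6]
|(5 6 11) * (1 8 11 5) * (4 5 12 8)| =|(1 4 5 6 12 8 11)| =7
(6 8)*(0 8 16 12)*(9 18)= (0 8 6 16 12)(9 18)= [8, 1, 2, 3, 4, 5, 16, 7, 6, 18, 10, 11, 0, 13, 14, 15, 12, 17, 9]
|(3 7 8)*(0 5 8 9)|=6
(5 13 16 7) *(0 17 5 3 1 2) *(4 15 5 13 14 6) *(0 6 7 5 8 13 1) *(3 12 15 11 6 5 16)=(0 17 1 2 5 14 7 12 15 8 13 3)(4 11 6)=[17, 2, 5, 0, 11, 14, 4, 12, 13, 9, 10, 6, 15, 3, 7, 8, 16, 1]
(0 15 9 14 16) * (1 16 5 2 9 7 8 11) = (0 15 7 8 11 1 16)(2 9 14 5) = [15, 16, 9, 3, 4, 2, 6, 8, 11, 14, 10, 1, 12, 13, 5, 7, 0]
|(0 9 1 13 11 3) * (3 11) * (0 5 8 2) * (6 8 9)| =20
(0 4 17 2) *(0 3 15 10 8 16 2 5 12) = (0 4 17 5 12)(2 3 15 10 8 16) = [4, 1, 3, 15, 17, 12, 6, 7, 16, 9, 8, 11, 0, 13, 14, 10, 2, 5]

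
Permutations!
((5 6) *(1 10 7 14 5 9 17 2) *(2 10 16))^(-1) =((1 16 2)(5 6 9 17 10 7 14))^(-1) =(1 2 16)(5 14 7 10 17 9 6)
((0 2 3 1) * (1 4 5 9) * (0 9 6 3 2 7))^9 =((0 7)(1 9)(3 4 5 6))^9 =(0 7)(1 9)(3 4 5 6)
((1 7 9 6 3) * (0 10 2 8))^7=((0 10 2 8)(1 7 9 6 3))^7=(0 8 2 10)(1 9 3 7 6)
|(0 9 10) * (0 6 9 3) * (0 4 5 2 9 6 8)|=8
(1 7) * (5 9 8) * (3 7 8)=(1 8 5 9 3 7)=[0, 8, 2, 7, 4, 9, 6, 1, 5, 3]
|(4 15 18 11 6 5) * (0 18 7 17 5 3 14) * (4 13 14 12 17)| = |(0 18 11 6 3 12 17 5 13 14)(4 15 7)| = 30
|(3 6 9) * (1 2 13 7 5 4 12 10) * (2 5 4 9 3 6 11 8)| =13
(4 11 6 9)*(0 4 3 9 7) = (0 4 11 6 7)(3 9) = [4, 1, 2, 9, 11, 5, 7, 0, 8, 3, 10, 6]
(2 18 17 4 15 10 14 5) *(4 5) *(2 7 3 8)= (2 18 17 5 7 3 8)(4 15 10 14)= [0, 1, 18, 8, 15, 7, 6, 3, 2, 9, 14, 11, 12, 13, 4, 10, 16, 5, 17]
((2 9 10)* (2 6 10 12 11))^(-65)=(2 11 12 9)(6 10)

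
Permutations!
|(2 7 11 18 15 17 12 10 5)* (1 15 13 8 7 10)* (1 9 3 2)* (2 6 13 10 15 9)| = |(1 9 3 6 13 8 7 11 18 10 5)(2 15 17 12)| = 44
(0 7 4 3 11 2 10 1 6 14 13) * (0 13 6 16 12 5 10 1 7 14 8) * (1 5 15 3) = (0 14 6 8)(1 16 12 15 3 11 2 5 10 7 4) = [14, 16, 5, 11, 1, 10, 8, 4, 0, 9, 7, 2, 15, 13, 6, 3, 12]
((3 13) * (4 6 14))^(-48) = (14)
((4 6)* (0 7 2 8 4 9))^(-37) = (0 6 8 7 9 4 2)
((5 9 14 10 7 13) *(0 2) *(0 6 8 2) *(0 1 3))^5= ((0 1 3)(2 6 8)(5 9 14 10 7 13))^5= (0 3 1)(2 8 6)(5 13 7 10 14 9)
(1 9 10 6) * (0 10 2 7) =(0 10 6 1 9 2 7) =[10, 9, 7, 3, 4, 5, 1, 0, 8, 2, 6]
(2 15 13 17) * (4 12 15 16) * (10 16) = (2 10 16 4 12 15 13 17) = [0, 1, 10, 3, 12, 5, 6, 7, 8, 9, 16, 11, 15, 17, 14, 13, 4, 2]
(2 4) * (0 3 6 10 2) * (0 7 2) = (0 3 6 10)(2 4 7) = [3, 1, 4, 6, 7, 5, 10, 2, 8, 9, 0]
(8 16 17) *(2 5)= [0, 1, 5, 3, 4, 2, 6, 7, 16, 9, 10, 11, 12, 13, 14, 15, 17, 8]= (2 5)(8 16 17)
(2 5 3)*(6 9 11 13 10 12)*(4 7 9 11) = (2 5 3)(4 7 9)(6 11 13 10 12) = [0, 1, 5, 2, 7, 3, 11, 9, 8, 4, 12, 13, 6, 10]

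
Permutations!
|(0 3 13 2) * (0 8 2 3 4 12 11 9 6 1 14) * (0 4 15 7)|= |(0 15 7)(1 14 4 12 11 9 6)(2 8)(3 13)|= 42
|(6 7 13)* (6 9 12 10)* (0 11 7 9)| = 4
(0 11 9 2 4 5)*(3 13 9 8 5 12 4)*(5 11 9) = (0 9 2 3 13 5)(4 12)(8 11) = [9, 1, 3, 13, 12, 0, 6, 7, 11, 2, 10, 8, 4, 5]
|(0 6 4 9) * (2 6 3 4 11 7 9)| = 8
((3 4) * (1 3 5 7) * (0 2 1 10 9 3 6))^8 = ((0 2 1 6)(3 4 5 7 10 9))^8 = (3 5 10)(4 7 9)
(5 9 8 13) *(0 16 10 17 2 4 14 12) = [16, 1, 4, 3, 14, 9, 6, 7, 13, 8, 17, 11, 0, 5, 12, 15, 10, 2] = (0 16 10 17 2 4 14 12)(5 9 8 13)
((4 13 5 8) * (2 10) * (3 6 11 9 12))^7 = (2 10)(3 11 12 6 9)(4 8 5 13)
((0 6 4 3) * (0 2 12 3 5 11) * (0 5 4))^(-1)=(0 6)(2 3 12)(5 11)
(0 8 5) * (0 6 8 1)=(0 1)(5 6 8)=[1, 0, 2, 3, 4, 6, 8, 7, 5]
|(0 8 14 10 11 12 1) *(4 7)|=|(0 8 14 10 11 12 1)(4 7)|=14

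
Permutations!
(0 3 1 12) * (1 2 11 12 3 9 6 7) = (0 9 6 7 1 3 2 11 12) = [9, 3, 11, 2, 4, 5, 7, 1, 8, 6, 10, 12, 0]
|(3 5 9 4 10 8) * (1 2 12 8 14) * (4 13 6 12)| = 35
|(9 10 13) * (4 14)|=6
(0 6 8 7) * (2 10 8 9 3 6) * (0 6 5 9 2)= [0, 1, 10, 5, 4, 9, 2, 6, 7, 3, 8]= (2 10 8 7 6)(3 5 9)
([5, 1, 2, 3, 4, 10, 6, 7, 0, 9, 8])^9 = [5, 1, 2, 3, 4, 10, 6, 7, 0, 9, 8]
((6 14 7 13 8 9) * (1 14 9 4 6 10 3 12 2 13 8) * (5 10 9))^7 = ((1 14 7 8 4 6 5 10 3 12 2 13))^7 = (1 10 7 12 4 13 5 14 3 8 2 6)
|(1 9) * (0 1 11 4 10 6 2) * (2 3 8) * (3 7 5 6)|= |(0 1 9 11 4 10 3 8 2)(5 6 7)|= 9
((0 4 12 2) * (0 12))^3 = ((0 4)(2 12))^3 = (0 4)(2 12)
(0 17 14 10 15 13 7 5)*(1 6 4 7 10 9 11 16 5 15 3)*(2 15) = (0 17 14 9 11 16 5)(1 6 4 7 2 15 13 10 3) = [17, 6, 15, 1, 7, 0, 4, 2, 8, 11, 3, 16, 12, 10, 9, 13, 5, 14]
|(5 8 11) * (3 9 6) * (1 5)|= |(1 5 8 11)(3 9 6)|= 12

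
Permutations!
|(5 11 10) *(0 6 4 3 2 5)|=|(0 6 4 3 2 5 11 10)|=8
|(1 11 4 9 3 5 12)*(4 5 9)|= |(1 11 5 12)(3 9)|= 4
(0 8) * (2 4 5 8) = [2, 1, 4, 3, 5, 8, 6, 7, 0] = (0 2 4 5 8)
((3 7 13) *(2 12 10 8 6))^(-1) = ((2 12 10 8 6)(3 7 13))^(-1) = (2 6 8 10 12)(3 13 7)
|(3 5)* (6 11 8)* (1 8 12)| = |(1 8 6 11 12)(3 5)| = 10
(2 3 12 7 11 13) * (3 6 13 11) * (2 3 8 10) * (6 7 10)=[0, 1, 7, 12, 4, 5, 13, 8, 6, 9, 2, 11, 10, 3]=(2 7 8 6 13 3 12 10)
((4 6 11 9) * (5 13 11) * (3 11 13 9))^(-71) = ((13)(3 11)(4 6 5 9))^(-71) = (13)(3 11)(4 6 5 9)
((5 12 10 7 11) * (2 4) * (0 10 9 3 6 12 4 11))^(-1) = (0 7 10)(2 4 5 11)(3 9 12 6)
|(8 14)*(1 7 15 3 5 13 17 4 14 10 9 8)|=9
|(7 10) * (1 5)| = |(1 5)(7 10)| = 2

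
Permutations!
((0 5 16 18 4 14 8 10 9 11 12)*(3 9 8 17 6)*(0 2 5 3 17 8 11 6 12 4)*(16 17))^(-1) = (0 18 16 6 9 3)(2 12 17 5)(4 11 10 8 14)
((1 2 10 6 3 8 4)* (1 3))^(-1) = (1 6 10 2)(3 4 8)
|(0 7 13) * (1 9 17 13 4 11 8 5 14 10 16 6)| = |(0 7 4 11 8 5 14 10 16 6 1 9 17 13)| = 14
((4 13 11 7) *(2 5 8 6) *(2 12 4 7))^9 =(2 5 8 6 12 4 13 11)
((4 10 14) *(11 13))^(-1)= (4 14 10)(11 13)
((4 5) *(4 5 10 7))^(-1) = (4 7 10)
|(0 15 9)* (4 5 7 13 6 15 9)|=|(0 9)(4 5 7 13 6 15)|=6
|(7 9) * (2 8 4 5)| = 4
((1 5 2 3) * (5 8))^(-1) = ((1 8 5 2 3))^(-1) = (1 3 2 5 8)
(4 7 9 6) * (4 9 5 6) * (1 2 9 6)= (1 2 9 4 7 5)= [0, 2, 9, 3, 7, 1, 6, 5, 8, 4]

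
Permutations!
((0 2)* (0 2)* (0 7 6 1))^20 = (7)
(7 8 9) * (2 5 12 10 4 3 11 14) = [0, 1, 5, 11, 3, 12, 6, 8, 9, 7, 4, 14, 10, 13, 2] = (2 5 12 10 4 3 11 14)(7 8 9)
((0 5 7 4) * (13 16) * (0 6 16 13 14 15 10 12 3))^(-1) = (0 3 12 10 15 14 16 6 4 7 5)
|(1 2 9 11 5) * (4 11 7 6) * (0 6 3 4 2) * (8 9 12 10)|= |(0 6 2 12 10 8 9 7 3 4 11 5 1)|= 13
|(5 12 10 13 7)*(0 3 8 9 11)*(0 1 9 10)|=|(0 3 8 10 13 7 5 12)(1 9 11)|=24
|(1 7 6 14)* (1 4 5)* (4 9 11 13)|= 9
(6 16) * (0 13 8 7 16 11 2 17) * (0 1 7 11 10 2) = [13, 7, 17, 3, 4, 5, 10, 16, 11, 9, 2, 0, 12, 8, 14, 15, 6, 1] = (0 13 8 11)(1 7 16 6 10 2 17)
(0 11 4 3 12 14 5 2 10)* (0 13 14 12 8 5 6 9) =(0 11 4 3 8 5 2 10 13 14 6 9) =[11, 1, 10, 8, 3, 2, 9, 7, 5, 0, 13, 4, 12, 14, 6]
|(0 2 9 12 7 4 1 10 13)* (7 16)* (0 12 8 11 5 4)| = 13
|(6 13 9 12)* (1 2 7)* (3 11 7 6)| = 9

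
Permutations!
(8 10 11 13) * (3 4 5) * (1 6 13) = (1 6 13 8 10 11)(3 4 5) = [0, 6, 2, 4, 5, 3, 13, 7, 10, 9, 11, 1, 12, 8]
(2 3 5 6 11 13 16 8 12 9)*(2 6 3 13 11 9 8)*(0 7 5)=(0 7 5 3)(2 13 16)(6 9)(8 12)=[7, 1, 13, 0, 4, 3, 9, 5, 12, 6, 10, 11, 8, 16, 14, 15, 2]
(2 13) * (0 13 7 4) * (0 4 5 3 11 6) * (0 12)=[13, 1, 7, 11, 4, 3, 12, 5, 8, 9, 10, 6, 0, 2]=(0 13 2 7 5 3 11 6 12)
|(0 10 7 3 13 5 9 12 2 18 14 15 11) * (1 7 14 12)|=|(0 10 14 15 11)(1 7 3 13 5 9)(2 18 12)|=30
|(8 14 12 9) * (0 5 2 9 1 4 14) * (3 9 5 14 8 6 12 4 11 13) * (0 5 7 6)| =14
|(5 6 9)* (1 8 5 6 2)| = 4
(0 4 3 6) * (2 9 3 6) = [4, 1, 9, 2, 6, 5, 0, 7, 8, 3] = (0 4 6)(2 9 3)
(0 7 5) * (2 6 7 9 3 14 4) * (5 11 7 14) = (0 9 3 5)(2 6 14 4)(7 11) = [9, 1, 6, 5, 2, 0, 14, 11, 8, 3, 10, 7, 12, 13, 4]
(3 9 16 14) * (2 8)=(2 8)(3 9 16 14)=[0, 1, 8, 9, 4, 5, 6, 7, 2, 16, 10, 11, 12, 13, 3, 15, 14]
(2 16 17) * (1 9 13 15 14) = (1 9 13 15 14)(2 16 17) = [0, 9, 16, 3, 4, 5, 6, 7, 8, 13, 10, 11, 12, 15, 1, 14, 17, 2]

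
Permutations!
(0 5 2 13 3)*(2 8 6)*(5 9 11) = (0 9 11 5 8 6 2 13 3) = [9, 1, 13, 0, 4, 8, 2, 7, 6, 11, 10, 5, 12, 3]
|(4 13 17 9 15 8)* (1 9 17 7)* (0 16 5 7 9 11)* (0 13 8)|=|(17)(0 16 5 7 1 11 13 9 15)(4 8)|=18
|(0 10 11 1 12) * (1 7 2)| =7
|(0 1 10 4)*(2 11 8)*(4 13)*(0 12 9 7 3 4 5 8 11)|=35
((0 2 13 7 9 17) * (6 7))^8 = ((0 2 13 6 7 9 17))^8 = (0 2 13 6 7 9 17)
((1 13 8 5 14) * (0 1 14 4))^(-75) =((14)(0 1 13 8 5 4))^(-75) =(14)(0 8)(1 5)(4 13)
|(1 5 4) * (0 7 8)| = |(0 7 8)(1 5 4)| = 3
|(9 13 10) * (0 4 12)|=|(0 4 12)(9 13 10)|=3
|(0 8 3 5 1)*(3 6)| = |(0 8 6 3 5 1)| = 6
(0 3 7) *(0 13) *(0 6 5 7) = (0 3)(5 7 13 6) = [3, 1, 2, 0, 4, 7, 5, 13, 8, 9, 10, 11, 12, 6]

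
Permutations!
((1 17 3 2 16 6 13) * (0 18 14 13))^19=(0 6 16 2 3 17 1 13 14 18)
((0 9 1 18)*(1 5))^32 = (0 5 18 9 1)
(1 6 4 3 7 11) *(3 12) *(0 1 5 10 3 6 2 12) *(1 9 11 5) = (0 9 11 1 2 12 6 4)(3 7 5 10) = [9, 2, 12, 7, 0, 10, 4, 5, 8, 11, 3, 1, 6]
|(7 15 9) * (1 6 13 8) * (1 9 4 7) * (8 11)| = 6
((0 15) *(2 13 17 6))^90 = (2 17)(6 13)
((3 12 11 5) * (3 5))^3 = ((3 12 11))^3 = (12)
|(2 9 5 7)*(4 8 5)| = |(2 9 4 8 5 7)| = 6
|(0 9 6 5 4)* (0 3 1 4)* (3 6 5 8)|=15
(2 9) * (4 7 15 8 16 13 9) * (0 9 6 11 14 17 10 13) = (0 9 2 4 7 15 8 16)(6 11 14 17 10 13) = [9, 1, 4, 3, 7, 5, 11, 15, 16, 2, 13, 14, 12, 6, 17, 8, 0, 10]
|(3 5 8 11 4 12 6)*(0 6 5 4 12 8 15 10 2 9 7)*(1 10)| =14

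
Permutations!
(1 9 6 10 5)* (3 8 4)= (1 9 6 10 5)(3 8 4)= [0, 9, 2, 8, 3, 1, 10, 7, 4, 6, 5]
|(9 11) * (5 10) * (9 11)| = 2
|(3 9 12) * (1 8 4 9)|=6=|(1 8 4 9 12 3)|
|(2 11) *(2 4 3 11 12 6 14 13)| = |(2 12 6 14 13)(3 11 4)| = 15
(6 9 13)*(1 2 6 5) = (1 2 6 9 13 5) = [0, 2, 6, 3, 4, 1, 9, 7, 8, 13, 10, 11, 12, 5]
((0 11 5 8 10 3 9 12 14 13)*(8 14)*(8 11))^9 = (0 13 14 5 11 12 9 3 10 8)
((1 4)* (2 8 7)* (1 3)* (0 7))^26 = (0 2)(1 3 4)(7 8)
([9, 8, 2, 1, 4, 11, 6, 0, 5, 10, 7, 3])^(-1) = [7, 3, 2, 11, 4, 8, 6, 10, 1, 0, 9, 5]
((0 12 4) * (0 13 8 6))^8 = ((0 12 4 13 8 6))^8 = (0 4 8)(6 12 13)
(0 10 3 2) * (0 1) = [10, 0, 1, 2, 4, 5, 6, 7, 8, 9, 3] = (0 10 3 2 1)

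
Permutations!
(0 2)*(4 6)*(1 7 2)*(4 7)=[1, 4, 0, 3, 6, 5, 7, 2]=(0 1 4 6 7 2)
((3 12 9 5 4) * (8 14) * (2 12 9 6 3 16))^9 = (2 12 6 3 9 5 4 16)(8 14)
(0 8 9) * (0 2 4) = (0 8 9 2 4) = [8, 1, 4, 3, 0, 5, 6, 7, 9, 2]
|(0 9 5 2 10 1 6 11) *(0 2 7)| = 20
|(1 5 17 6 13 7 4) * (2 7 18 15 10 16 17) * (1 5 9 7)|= |(1 9 7 4 5 2)(6 13 18 15 10 16 17)|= 42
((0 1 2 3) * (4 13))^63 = (0 3 2 1)(4 13)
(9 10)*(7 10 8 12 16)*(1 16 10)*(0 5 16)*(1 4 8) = [5, 0, 2, 3, 8, 16, 6, 4, 12, 1, 9, 11, 10, 13, 14, 15, 7] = (0 5 16 7 4 8 12 10 9 1)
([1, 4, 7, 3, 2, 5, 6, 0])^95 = [0, 1, 2, 3, 4, 5, 6, 7]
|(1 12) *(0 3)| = |(0 3)(1 12)| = 2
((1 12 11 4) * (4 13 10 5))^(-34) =((1 12 11 13 10 5 4))^(-34) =(1 12 11 13 10 5 4)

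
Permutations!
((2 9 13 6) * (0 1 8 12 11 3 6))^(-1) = (0 13 9 2 6 3 11 12 8 1)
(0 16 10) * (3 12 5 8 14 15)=(0 16 10)(3 12 5 8 14 15)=[16, 1, 2, 12, 4, 8, 6, 7, 14, 9, 0, 11, 5, 13, 15, 3, 10]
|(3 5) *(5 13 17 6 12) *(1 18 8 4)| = 12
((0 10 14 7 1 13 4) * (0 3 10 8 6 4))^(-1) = (0 13 1 7 14 10 3 4 6 8)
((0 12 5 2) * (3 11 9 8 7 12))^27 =((0 3 11 9 8 7 12 5 2))^27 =(12)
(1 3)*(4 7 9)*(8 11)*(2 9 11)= (1 3)(2 9 4 7 11 8)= [0, 3, 9, 1, 7, 5, 6, 11, 2, 4, 10, 8]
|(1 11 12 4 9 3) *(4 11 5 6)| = 6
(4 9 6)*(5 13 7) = (4 9 6)(5 13 7) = [0, 1, 2, 3, 9, 13, 4, 5, 8, 6, 10, 11, 12, 7]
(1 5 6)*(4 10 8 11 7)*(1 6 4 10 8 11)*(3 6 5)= (1 3 6 5 4 8)(7 10 11)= [0, 3, 2, 6, 8, 4, 5, 10, 1, 9, 11, 7]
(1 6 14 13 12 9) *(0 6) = (0 6 14 13 12 9 1) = [6, 0, 2, 3, 4, 5, 14, 7, 8, 1, 10, 11, 9, 12, 13]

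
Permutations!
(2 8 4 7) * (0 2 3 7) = (0 2 8 4)(3 7) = [2, 1, 8, 7, 0, 5, 6, 3, 4]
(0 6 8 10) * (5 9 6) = (0 5 9 6 8 10) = [5, 1, 2, 3, 4, 9, 8, 7, 10, 6, 0]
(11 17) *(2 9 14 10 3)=(2 9 14 10 3)(11 17)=[0, 1, 9, 2, 4, 5, 6, 7, 8, 14, 3, 17, 12, 13, 10, 15, 16, 11]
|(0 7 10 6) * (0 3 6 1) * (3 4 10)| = 7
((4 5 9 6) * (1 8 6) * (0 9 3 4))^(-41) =((0 9 1 8 6)(3 4 5))^(-41) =(0 6 8 1 9)(3 4 5)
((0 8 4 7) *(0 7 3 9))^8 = ((0 8 4 3 9))^8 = (0 3 8 9 4)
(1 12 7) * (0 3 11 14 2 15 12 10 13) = [3, 10, 15, 11, 4, 5, 6, 1, 8, 9, 13, 14, 7, 0, 2, 12] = (0 3 11 14 2 15 12 7 1 10 13)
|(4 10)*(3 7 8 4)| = |(3 7 8 4 10)| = 5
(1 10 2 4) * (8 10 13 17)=(1 13 17 8 10 2 4)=[0, 13, 4, 3, 1, 5, 6, 7, 10, 9, 2, 11, 12, 17, 14, 15, 16, 8]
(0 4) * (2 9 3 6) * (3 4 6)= (0 6 2 9 4)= [6, 1, 9, 3, 0, 5, 2, 7, 8, 4]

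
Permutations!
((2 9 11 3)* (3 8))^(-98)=(2 11 3 9 8)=((2 9 11 8 3))^(-98)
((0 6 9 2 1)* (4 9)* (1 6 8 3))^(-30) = ((0 8 3 1)(2 6 4 9))^(-30) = (0 3)(1 8)(2 4)(6 9)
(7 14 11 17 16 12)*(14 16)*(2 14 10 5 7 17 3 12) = [0, 1, 14, 12, 4, 7, 6, 16, 8, 9, 5, 3, 17, 13, 11, 15, 2, 10] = (2 14 11 3 12 17 10 5 7 16)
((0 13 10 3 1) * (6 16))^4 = (16)(0 1 3 10 13)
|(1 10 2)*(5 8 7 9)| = 12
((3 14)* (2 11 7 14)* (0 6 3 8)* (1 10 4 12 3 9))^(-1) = (0 8 14 7 11 2 3 12 4 10 1 9 6)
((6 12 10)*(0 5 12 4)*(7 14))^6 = (14)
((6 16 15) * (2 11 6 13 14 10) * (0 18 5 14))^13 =(0 5 10 11 16 13 18 14 2 6 15)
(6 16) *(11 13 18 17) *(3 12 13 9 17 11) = (3 12 13 18 11 9 17)(6 16) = [0, 1, 2, 12, 4, 5, 16, 7, 8, 17, 10, 9, 13, 18, 14, 15, 6, 3, 11]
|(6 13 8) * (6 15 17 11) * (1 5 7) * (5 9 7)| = |(1 9 7)(6 13 8 15 17 11)| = 6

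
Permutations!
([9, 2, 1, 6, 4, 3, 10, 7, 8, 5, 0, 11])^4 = (11)(0 6 5)(3 9 10)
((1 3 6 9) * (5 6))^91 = (1 3 5 6 9)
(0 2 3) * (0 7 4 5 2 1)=(0 1)(2 3 7 4 5)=[1, 0, 3, 7, 5, 2, 6, 4]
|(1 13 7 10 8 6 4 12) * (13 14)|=9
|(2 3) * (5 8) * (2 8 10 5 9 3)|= |(3 8 9)(5 10)|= 6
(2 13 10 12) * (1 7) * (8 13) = (1 7)(2 8 13 10 12) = [0, 7, 8, 3, 4, 5, 6, 1, 13, 9, 12, 11, 2, 10]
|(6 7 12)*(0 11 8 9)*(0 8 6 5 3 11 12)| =|(0 12 5 3 11 6 7)(8 9)| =14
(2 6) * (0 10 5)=(0 10 5)(2 6)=[10, 1, 6, 3, 4, 0, 2, 7, 8, 9, 5]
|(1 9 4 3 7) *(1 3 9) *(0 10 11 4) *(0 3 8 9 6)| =20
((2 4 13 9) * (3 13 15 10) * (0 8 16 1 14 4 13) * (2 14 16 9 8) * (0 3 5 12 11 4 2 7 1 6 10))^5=(0 10 15 6 4 16 11 1 12 7 5)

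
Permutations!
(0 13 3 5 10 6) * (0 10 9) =[13, 1, 2, 5, 4, 9, 10, 7, 8, 0, 6, 11, 12, 3] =(0 13 3 5 9)(6 10)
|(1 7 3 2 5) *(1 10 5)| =|(1 7 3 2)(5 10)| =4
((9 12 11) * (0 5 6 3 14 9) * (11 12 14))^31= ((0 5 6 3 11)(9 14))^31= (0 5 6 3 11)(9 14)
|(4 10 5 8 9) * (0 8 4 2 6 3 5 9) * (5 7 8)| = |(0 5 4 10 9 2 6 3 7 8)| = 10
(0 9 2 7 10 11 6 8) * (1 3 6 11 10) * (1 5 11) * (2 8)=(0 9 8)(1 3 6 2 7 5 11)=[9, 3, 7, 6, 4, 11, 2, 5, 0, 8, 10, 1]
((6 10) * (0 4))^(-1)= (0 4)(6 10)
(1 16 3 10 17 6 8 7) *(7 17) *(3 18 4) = (1 16 18 4 3 10 7)(6 8 17) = [0, 16, 2, 10, 3, 5, 8, 1, 17, 9, 7, 11, 12, 13, 14, 15, 18, 6, 4]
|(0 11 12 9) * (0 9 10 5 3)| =6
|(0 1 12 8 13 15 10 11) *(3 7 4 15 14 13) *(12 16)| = 22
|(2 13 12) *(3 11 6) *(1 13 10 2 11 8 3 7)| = 6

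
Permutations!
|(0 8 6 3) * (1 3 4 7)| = 7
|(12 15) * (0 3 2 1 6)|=|(0 3 2 1 6)(12 15)|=10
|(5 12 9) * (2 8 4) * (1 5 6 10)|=|(1 5 12 9 6 10)(2 8 4)|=6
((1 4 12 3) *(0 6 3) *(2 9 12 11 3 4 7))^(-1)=((0 6 4 11 3 1 7 2 9 12))^(-1)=(0 12 9 2 7 1 3 11 4 6)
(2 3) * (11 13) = (2 3)(11 13) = [0, 1, 3, 2, 4, 5, 6, 7, 8, 9, 10, 13, 12, 11]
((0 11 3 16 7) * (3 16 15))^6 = ((0 11 16 7)(3 15))^6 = (0 16)(7 11)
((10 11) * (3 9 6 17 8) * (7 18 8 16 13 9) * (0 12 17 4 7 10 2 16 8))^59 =(0 18 7 4 6 9 13 16 2 11 10 3 8 17 12)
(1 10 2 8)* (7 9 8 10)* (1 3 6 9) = (1 7)(2 10)(3 6 9 8) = [0, 7, 10, 6, 4, 5, 9, 1, 3, 8, 2]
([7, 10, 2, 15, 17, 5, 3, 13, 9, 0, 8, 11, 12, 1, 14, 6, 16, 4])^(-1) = (0 9 8 10 1 13 7)(3 6 15)(4 17)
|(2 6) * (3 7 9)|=|(2 6)(3 7 9)|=6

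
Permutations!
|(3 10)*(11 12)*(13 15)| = |(3 10)(11 12)(13 15)| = 2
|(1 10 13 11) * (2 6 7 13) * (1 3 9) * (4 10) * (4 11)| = |(1 11 3 9)(2 6 7 13 4 10)| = 12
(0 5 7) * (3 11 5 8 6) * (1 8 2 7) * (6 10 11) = (0 2 7)(1 8 10 11 5)(3 6) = [2, 8, 7, 6, 4, 1, 3, 0, 10, 9, 11, 5]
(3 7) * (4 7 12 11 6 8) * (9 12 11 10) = (3 11 6 8 4 7)(9 12 10) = [0, 1, 2, 11, 7, 5, 8, 3, 4, 12, 9, 6, 10]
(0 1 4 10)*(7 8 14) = (0 1 4 10)(7 8 14) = [1, 4, 2, 3, 10, 5, 6, 8, 14, 9, 0, 11, 12, 13, 7]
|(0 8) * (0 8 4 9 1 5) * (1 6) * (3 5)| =7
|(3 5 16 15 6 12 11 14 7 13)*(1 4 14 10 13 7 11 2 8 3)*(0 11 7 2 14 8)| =16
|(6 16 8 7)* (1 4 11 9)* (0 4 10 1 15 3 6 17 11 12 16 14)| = 26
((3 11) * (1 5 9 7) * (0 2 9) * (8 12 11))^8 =(12)(0 9 1)(2 7 5)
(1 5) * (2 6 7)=[0, 5, 6, 3, 4, 1, 7, 2]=(1 5)(2 6 7)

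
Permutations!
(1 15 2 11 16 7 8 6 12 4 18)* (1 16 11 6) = [0, 15, 6, 3, 18, 5, 12, 8, 1, 9, 10, 11, 4, 13, 14, 2, 7, 17, 16] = (1 15 2 6 12 4 18 16 7 8)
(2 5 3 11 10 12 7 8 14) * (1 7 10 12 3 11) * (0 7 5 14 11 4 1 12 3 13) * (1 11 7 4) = (0 4 11 3 12 10 13)(1 5)(2 14)(7 8) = [4, 5, 14, 12, 11, 1, 6, 8, 7, 9, 13, 3, 10, 0, 2]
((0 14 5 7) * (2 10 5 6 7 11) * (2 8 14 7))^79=(0 7)(2 5 8 6 10 11 14)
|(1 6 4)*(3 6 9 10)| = |(1 9 10 3 6 4)| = 6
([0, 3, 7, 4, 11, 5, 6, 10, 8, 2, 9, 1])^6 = (1 4)(2 10)(3 11)(7 9)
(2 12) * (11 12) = (2 11 12) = [0, 1, 11, 3, 4, 5, 6, 7, 8, 9, 10, 12, 2]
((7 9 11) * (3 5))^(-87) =(11)(3 5)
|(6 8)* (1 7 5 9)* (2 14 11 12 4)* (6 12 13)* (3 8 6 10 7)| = 13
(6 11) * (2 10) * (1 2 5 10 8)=(1 2 8)(5 10)(6 11)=[0, 2, 8, 3, 4, 10, 11, 7, 1, 9, 5, 6]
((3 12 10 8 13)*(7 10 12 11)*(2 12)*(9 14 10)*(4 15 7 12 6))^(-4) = (2 13 9 6 3 14 4 11 10 15 12 8 7)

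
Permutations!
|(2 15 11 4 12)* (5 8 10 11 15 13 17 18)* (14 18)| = |(2 13 17 14 18 5 8 10 11 4 12)| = 11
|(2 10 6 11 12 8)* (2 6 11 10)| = 5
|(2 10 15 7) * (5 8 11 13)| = 4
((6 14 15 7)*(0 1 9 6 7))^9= (0 6)(1 14)(9 15)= ((0 1 9 6 14 15))^9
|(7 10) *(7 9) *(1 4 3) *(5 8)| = 6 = |(1 4 3)(5 8)(7 10 9)|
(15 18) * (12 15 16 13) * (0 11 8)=(0 11 8)(12 15 18 16 13)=[11, 1, 2, 3, 4, 5, 6, 7, 0, 9, 10, 8, 15, 12, 14, 18, 13, 17, 16]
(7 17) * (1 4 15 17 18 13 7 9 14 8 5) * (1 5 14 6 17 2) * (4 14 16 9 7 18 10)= [0, 14, 1, 3, 15, 5, 17, 10, 16, 6, 4, 11, 12, 18, 8, 2, 9, 7, 13]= (1 14 8 16 9 6 17 7 10 4 15 2)(13 18)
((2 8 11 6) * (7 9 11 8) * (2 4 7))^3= ((4 7 9 11 6))^3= (4 11 7 6 9)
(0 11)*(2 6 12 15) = [11, 1, 6, 3, 4, 5, 12, 7, 8, 9, 10, 0, 15, 13, 14, 2] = (0 11)(2 6 12 15)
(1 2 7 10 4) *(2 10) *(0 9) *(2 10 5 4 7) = [9, 5, 2, 3, 1, 4, 6, 10, 8, 0, 7] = (0 9)(1 5 4)(7 10)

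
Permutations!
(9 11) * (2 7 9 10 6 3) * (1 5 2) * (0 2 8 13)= [2, 5, 7, 1, 4, 8, 3, 9, 13, 11, 6, 10, 12, 0]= (0 2 7 9 11 10 6 3 1 5 8 13)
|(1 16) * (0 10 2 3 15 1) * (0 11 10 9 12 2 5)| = 11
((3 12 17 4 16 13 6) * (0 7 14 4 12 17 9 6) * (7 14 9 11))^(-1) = ((0 14 4 16 13)(3 17 12 11 7 9 6))^(-1) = (0 13 16 4 14)(3 6 9 7 11 12 17)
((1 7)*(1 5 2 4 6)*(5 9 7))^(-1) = (1 6 4 2 5)(7 9) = ((1 5 2 4 6)(7 9))^(-1)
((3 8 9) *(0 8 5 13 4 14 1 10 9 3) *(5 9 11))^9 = (0 8 3 9)(1 11 13 14 10 5 4)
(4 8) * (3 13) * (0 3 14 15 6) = (0 3 13 14 15 6)(4 8) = [3, 1, 2, 13, 8, 5, 0, 7, 4, 9, 10, 11, 12, 14, 15, 6]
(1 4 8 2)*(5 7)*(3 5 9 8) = (1 4 3 5 7 9 8 2) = [0, 4, 1, 5, 3, 7, 6, 9, 2, 8]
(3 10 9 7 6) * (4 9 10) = (10)(3 4 9 7 6) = [0, 1, 2, 4, 9, 5, 3, 6, 8, 7, 10]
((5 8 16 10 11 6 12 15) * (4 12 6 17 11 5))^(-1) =(4 15 12)(5 10 16 8)(11 17)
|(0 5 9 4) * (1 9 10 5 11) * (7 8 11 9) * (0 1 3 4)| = 6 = |(0 9)(1 7 8 11 3 4)(5 10)|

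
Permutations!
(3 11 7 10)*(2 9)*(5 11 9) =[0, 1, 5, 9, 4, 11, 6, 10, 8, 2, 3, 7] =(2 5 11 7 10 3 9)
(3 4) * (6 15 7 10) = [0, 1, 2, 4, 3, 5, 15, 10, 8, 9, 6, 11, 12, 13, 14, 7] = (3 4)(6 15 7 10)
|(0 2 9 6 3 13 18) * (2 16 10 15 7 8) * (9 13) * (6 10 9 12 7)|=13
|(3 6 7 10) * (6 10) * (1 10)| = 6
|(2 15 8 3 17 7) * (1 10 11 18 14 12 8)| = 12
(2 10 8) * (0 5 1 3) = (0 5 1 3)(2 10 8) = [5, 3, 10, 0, 4, 1, 6, 7, 2, 9, 8]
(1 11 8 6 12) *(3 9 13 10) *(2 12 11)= (1 2 12)(3 9 13 10)(6 11 8)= [0, 2, 12, 9, 4, 5, 11, 7, 6, 13, 3, 8, 1, 10]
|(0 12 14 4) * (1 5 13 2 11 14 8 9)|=11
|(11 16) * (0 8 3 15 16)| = |(0 8 3 15 16 11)| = 6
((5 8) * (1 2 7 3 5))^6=((1 2 7 3 5 8))^6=(8)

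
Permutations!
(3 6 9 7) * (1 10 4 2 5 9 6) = (1 10 4 2 5 9 7 3) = [0, 10, 5, 1, 2, 9, 6, 3, 8, 7, 4]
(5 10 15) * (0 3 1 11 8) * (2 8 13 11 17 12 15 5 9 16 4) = [3, 17, 8, 1, 2, 10, 6, 7, 0, 16, 5, 13, 15, 11, 14, 9, 4, 12] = (0 3 1 17 12 15 9 16 4 2 8)(5 10)(11 13)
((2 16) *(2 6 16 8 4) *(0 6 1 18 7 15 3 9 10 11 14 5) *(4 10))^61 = (0 11 2 3 18 6 14 8 9 7 16 5 10 4 15 1)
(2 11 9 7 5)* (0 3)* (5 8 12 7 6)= (0 3)(2 11 9 6 5)(7 8 12)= [3, 1, 11, 0, 4, 2, 5, 8, 12, 6, 10, 9, 7]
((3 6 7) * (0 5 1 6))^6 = (7)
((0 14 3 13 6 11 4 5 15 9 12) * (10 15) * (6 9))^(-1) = ((0 14 3 13 9 12)(4 5 10 15 6 11))^(-1) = (0 12 9 13 3 14)(4 11 6 15 10 5)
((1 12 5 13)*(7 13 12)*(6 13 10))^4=((1 7 10 6 13)(5 12))^4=(1 13 6 10 7)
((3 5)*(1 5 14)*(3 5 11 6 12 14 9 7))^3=(1 12 11 14 6)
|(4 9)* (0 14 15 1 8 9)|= 7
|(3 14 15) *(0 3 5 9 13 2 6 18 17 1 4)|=|(0 3 14 15 5 9 13 2 6 18 17 1 4)|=13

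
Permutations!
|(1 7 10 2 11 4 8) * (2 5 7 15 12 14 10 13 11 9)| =22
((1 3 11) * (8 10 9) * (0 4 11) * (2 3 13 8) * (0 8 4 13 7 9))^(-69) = ((0 13 4 11 1 7 9 2 3 8 10))^(-69) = (0 3 7 4 10 2 1 13 8 9 11)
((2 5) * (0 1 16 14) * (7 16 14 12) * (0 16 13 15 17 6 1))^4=(1 7 6 12 17 16 15 14 13)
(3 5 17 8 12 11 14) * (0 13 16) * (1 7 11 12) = (0 13 16)(1 7 11 14 3 5 17 8) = [13, 7, 2, 5, 4, 17, 6, 11, 1, 9, 10, 14, 12, 16, 3, 15, 0, 8]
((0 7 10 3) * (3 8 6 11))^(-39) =(0 8 3 10 11 7 6)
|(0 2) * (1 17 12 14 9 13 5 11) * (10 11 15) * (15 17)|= 12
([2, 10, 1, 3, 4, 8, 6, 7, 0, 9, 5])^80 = (0 1 5)(2 10 8)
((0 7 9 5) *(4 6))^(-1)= ((0 7 9 5)(4 6))^(-1)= (0 5 9 7)(4 6)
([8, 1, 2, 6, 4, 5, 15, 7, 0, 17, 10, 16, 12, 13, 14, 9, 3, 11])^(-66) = [0, 1, 2, 17, 4, 5, 11, 7, 8, 3, 10, 15, 12, 13, 14, 16, 9, 6]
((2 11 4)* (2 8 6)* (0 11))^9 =(0 8)(2 4)(6 11)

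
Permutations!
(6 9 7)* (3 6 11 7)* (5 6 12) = (3 12 5 6 9)(7 11) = [0, 1, 2, 12, 4, 6, 9, 11, 8, 3, 10, 7, 5]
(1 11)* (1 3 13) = (1 11 3 13) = [0, 11, 2, 13, 4, 5, 6, 7, 8, 9, 10, 3, 12, 1]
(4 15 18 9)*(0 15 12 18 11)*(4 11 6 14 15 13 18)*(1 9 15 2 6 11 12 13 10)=[10, 9, 6, 3, 13, 5, 14, 7, 8, 12, 1, 0, 4, 18, 2, 11, 16, 17, 15]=(0 10 1 9 12 4 13 18 15 11)(2 6 14)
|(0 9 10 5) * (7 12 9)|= 6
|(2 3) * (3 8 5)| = 4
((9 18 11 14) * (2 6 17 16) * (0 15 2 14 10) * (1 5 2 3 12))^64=(0 1 17 18 15 5 16 11 3 2 14 10 12 6 9)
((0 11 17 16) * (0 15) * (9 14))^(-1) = (0 15 16 17 11)(9 14)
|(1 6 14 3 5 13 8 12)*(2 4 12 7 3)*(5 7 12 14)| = 6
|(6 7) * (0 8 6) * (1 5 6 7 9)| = |(0 8 7)(1 5 6 9)| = 12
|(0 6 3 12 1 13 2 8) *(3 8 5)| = 6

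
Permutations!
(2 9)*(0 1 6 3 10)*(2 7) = (0 1 6 3 10)(2 9 7) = [1, 6, 9, 10, 4, 5, 3, 2, 8, 7, 0]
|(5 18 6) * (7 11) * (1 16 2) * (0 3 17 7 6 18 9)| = |(18)(0 3 17 7 11 6 5 9)(1 16 2)| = 24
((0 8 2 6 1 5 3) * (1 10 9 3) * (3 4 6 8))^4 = (10)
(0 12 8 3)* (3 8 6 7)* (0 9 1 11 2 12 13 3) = (0 13 3 9 1 11 2 12 6 7) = [13, 11, 12, 9, 4, 5, 7, 0, 8, 1, 10, 2, 6, 3]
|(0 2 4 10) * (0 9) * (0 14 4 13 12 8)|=20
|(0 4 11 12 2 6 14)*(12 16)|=|(0 4 11 16 12 2 6 14)|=8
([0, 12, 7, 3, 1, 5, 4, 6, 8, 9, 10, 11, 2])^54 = [0, 1, 2, 3, 4, 5, 6, 7, 8, 9, 10, 11, 12]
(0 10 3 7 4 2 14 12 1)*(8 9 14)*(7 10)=(0 7 4 2 8 9 14 12 1)(3 10)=[7, 0, 8, 10, 2, 5, 6, 4, 9, 14, 3, 11, 1, 13, 12]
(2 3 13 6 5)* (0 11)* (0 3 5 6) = (0 11 3 13)(2 5) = [11, 1, 5, 13, 4, 2, 6, 7, 8, 9, 10, 3, 12, 0]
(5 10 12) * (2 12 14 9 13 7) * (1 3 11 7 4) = (1 3 11 7 2 12 5 10 14 9 13 4) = [0, 3, 12, 11, 1, 10, 6, 2, 8, 13, 14, 7, 5, 4, 9]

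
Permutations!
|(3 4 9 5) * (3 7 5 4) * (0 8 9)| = 4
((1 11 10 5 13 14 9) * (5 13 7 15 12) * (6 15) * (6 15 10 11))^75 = ((1 6 10 13 14 9)(5 7 15 12))^75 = (1 13)(5 12 15 7)(6 14)(9 10)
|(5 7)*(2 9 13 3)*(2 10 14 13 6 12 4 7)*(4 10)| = |(2 9 6 12 10 14 13 3 4 7 5)| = 11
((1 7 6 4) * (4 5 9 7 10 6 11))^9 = ((1 10 6 5 9 7 11 4))^9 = (1 10 6 5 9 7 11 4)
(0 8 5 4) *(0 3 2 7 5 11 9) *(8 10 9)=(0 10 9)(2 7 5 4 3)(8 11)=[10, 1, 7, 2, 3, 4, 6, 5, 11, 0, 9, 8]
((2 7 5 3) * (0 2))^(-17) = ((0 2 7 5 3))^(-17) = (0 5 2 3 7)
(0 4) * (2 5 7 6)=(0 4)(2 5 7 6)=[4, 1, 5, 3, 0, 7, 2, 6]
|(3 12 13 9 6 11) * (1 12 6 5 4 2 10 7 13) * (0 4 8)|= |(0 4 2 10 7 13 9 5 8)(1 12)(3 6 11)|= 18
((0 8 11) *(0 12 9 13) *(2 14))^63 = ((0 8 11 12 9 13)(2 14))^63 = (0 12)(2 14)(8 9)(11 13)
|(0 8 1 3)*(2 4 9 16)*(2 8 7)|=|(0 7 2 4 9 16 8 1 3)|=9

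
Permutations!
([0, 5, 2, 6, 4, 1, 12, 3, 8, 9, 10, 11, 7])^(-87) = [0, 5, 2, 6, 4, 1, 12, 3, 8, 9, 10, 11, 7]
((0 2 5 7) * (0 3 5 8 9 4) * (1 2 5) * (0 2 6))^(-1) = ((0 5 7 3 1 6)(2 8 9 4))^(-1) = (0 6 1 3 7 5)(2 4 9 8)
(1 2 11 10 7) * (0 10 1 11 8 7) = (0 10)(1 2 8 7 11) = [10, 2, 8, 3, 4, 5, 6, 11, 7, 9, 0, 1]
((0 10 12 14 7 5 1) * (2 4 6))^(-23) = ((0 10 12 14 7 5 1)(2 4 6))^(-23) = (0 5 14 10 1 7 12)(2 4 6)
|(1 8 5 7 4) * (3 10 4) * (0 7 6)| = |(0 7 3 10 4 1 8 5 6)| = 9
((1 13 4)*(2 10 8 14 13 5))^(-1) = (1 4 13 14 8 10 2 5)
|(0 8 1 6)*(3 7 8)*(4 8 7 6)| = |(0 3 6)(1 4 8)| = 3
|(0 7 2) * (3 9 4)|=3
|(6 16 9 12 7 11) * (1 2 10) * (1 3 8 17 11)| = |(1 2 10 3 8 17 11 6 16 9 12 7)| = 12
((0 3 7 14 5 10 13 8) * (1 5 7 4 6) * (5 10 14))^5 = ((0 3 4 6 1 10 13 8)(5 14 7))^5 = (0 10 4 8 1 3 13 6)(5 7 14)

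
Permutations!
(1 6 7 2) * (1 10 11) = (1 6 7 2 10 11) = [0, 6, 10, 3, 4, 5, 7, 2, 8, 9, 11, 1]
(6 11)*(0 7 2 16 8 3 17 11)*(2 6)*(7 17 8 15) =(0 17 11 2 16 15 7 6)(3 8) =[17, 1, 16, 8, 4, 5, 0, 6, 3, 9, 10, 2, 12, 13, 14, 7, 15, 11]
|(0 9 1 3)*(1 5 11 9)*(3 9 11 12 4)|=7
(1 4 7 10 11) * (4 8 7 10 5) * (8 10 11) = [0, 10, 2, 3, 11, 4, 6, 5, 7, 9, 8, 1] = (1 10 8 7 5 4 11)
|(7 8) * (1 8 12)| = |(1 8 7 12)| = 4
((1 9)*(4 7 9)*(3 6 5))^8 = (9)(3 5 6)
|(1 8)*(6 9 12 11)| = 4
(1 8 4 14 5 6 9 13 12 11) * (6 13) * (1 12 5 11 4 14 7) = (1 8 14 11 12 4 7)(5 13)(6 9) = [0, 8, 2, 3, 7, 13, 9, 1, 14, 6, 10, 12, 4, 5, 11]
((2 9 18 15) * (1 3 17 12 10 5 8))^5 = (1 5 12 3 8 10 17)(2 9 18 15)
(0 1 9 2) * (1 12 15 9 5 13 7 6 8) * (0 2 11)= (0 12 15 9 11)(1 5 13 7 6 8)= [12, 5, 2, 3, 4, 13, 8, 6, 1, 11, 10, 0, 15, 7, 14, 9]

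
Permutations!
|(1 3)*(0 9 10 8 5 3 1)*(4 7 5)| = 8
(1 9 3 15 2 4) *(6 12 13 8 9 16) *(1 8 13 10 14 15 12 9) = (1 16 6 9 3 12 10 14 15 2 4 8) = [0, 16, 4, 12, 8, 5, 9, 7, 1, 3, 14, 11, 10, 13, 15, 2, 6]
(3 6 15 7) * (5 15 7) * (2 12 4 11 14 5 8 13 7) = [0, 1, 12, 6, 11, 15, 2, 3, 13, 9, 10, 14, 4, 7, 5, 8] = (2 12 4 11 14 5 15 8 13 7 3 6)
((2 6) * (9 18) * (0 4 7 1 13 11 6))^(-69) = (0 1 6 4 13 2 7 11)(9 18)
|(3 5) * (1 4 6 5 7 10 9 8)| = |(1 4 6 5 3 7 10 9 8)| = 9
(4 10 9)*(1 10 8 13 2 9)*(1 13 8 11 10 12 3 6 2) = (1 12 3 6 2 9 4 11 10 13) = [0, 12, 9, 6, 11, 5, 2, 7, 8, 4, 13, 10, 3, 1]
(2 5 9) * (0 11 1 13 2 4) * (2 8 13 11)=(0 2 5 9 4)(1 11)(8 13)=[2, 11, 5, 3, 0, 9, 6, 7, 13, 4, 10, 1, 12, 8]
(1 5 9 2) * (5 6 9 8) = (1 6 9 2)(5 8) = [0, 6, 1, 3, 4, 8, 9, 7, 5, 2]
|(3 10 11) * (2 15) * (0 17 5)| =6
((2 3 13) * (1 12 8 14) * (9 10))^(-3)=(1 12 8 14)(9 10)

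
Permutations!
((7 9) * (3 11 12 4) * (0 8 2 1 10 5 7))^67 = (0 1 7 8 10 9 2 5)(3 4 12 11)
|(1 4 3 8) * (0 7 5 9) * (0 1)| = |(0 7 5 9 1 4 3 8)| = 8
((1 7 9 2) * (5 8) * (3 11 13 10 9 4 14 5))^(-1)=(1 2 9 10 13 11 3 8 5 14 4 7)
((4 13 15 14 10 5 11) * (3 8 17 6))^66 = (3 17)(4 14 11 15 5 13 10)(6 8) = ((3 8 17 6)(4 13 15 14 10 5 11))^66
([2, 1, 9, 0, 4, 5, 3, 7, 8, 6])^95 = [0, 1, 2, 3, 4, 5, 6, 7, 8, 9]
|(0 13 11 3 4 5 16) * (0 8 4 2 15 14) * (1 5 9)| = 42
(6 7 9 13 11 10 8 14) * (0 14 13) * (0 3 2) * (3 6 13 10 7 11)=(0 14 13 3 2)(6 11 7 9)(8 10)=[14, 1, 0, 2, 4, 5, 11, 9, 10, 6, 8, 7, 12, 3, 13]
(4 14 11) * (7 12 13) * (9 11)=(4 14 9 11)(7 12 13)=[0, 1, 2, 3, 14, 5, 6, 12, 8, 11, 10, 4, 13, 7, 9]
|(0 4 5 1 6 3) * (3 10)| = 7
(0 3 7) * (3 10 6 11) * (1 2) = (0 10 6 11 3 7)(1 2) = [10, 2, 1, 7, 4, 5, 11, 0, 8, 9, 6, 3]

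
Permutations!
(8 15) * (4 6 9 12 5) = [0, 1, 2, 3, 6, 4, 9, 7, 15, 12, 10, 11, 5, 13, 14, 8] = (4 6 9 12 5)(8 15)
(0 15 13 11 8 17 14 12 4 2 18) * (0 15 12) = [12, 1, 18, 3, 2, 5, 6, 7, 17, 9, 10, 8, 4, 11, 0, 13, 16, 14, 15] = (0 12 4 2 18 15 13 11 8 17 14)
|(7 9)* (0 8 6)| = |(0 8 6)(7 9)| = 6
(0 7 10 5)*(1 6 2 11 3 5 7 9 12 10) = (0 9 12 10 7 1 6 2 11 3 5) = [9, 6, 11, 5, 4, 0, 2, 1, 8, 12, 7, 3, 10]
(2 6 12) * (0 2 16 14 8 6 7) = (0 2 7)(6 12 16 14 8) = [2, 1, 7, 3, 4, 5, 12, 0, 6, 9, 10, 11, 16, 13, 8, 15, 14]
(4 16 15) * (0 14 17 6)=(0 14 17 6)(4 16 15)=[14, 1, 2, 3, 16, 5, 0, 7, 8, 9, 10, 11, 12, 13, 17, 4, 15, 6]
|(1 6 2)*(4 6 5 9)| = |(1 5 9 4 6 2)| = 6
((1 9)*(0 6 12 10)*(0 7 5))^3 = (0 10)(1 9)(5 12)(6 7)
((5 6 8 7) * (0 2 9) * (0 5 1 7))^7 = ((0 2 9 5 6 8)(1 7))^7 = (0 2 9 5 6 8)(1 7)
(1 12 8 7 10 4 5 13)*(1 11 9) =(1 12 8 7 10 4 5 13 11 9) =[0, 12, 2, 3, 5, 13, 6, 10, 7, 1, 4, 9, 8, 11]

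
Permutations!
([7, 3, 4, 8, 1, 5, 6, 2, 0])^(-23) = (0 3 4 7 8 1 2)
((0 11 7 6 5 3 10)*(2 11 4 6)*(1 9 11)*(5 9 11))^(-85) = ((0 4 6 9 5 3 10)(1 11 7 2))^(-85) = (0 10 3 5 9 6 4)(1 2 7 11)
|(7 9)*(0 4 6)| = 6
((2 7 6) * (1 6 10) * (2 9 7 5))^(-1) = (1 10 7 9 6)(2 5)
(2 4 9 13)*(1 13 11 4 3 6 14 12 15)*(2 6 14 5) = [0, 13, 3, 14, 9, 2, 5, 7, 8, 11, 10, 4, 15, 6, 12, 1] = (1 13 6 5 2 3 14 12 15)(4 9 11)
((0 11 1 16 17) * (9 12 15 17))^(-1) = ((0 11 1 16 9 12 15 17))^(-1) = (0 17 15 12 9 16 1 11)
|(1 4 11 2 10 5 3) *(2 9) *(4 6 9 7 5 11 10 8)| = 11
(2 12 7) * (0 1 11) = [1, 11, 12, 3, 4, 5, 6, 2, 8, 9, 10, 0, 7] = (0 1 11)(2 12 7)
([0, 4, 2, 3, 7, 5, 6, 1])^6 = [0, 1, 2, 3, 4, 5, 6, 7]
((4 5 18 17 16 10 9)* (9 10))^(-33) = (4 17)(5 16)(9 18)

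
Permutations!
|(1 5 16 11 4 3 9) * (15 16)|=|(1 5 15 16 11 4 3 9)|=8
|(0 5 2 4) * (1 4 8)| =6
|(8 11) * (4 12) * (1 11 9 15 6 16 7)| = 8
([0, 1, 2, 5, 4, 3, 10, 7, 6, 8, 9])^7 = [0, 1, 2, 5, 4, 3, 8, 7, 9, 10, 6]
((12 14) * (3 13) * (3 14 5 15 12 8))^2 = ((3 13 14 8)(5 15 12))^2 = (3 14)(5 12 15)(8 13)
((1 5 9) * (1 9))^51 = ((9)(1 5))^51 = (9)(1 5)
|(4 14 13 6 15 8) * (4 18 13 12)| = 15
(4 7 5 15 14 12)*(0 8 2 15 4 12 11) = (0 8 2 15 14 11)(4 7 5) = [8, 1, 15, 3, 7, 4, 6, 5, 2, 9, 10, 0, 12, 13, 11, 14]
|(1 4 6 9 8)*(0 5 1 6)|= 12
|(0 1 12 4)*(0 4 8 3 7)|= 6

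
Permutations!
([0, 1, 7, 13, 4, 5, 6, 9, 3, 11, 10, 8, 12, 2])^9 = [0, 1, 9, 2, 4, 5, 6, 11, 13, 8, 10, 3, 12, 7]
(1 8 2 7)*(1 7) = (1 8 2) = [0, 8, 1, 3, 4, 5, 6, 7, 2]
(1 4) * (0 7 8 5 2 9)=(0 7 8 5 2 9)(1 4)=[7, 4, 9, 3, 1, 2, 6, 8, 5, 0]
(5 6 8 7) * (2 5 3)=(2 5 6 8 7 3)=[0, 1, 5, 2, 4, 6, 8, 3, 7]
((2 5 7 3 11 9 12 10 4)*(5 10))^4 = ((2 10 4)(3 11 9 12 5 7))^4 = (2 10 4)(3 5 9)(7 12 11)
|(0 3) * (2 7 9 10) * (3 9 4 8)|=8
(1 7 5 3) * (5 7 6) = (7)(1 6 5 3) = [0, 6, 2, 1, 4, 3, 5, 7]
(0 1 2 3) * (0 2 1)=(2 3)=[0, 1, 3, 2]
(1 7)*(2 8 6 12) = (1 7)(2 8 6 12) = [0, 7, 8, 3, 4, 5, 12, 1, 6, 9, 10, 11, 2]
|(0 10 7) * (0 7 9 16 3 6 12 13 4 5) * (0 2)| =11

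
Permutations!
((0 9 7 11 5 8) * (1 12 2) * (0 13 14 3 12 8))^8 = ((0 9 7 11 5)(1 8 13 14 3 12 2))^8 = (0 11 9 5 7)(1 8 13 14 3 12 2)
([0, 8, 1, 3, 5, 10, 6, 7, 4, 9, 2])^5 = [0, 2, 10, 3, 8, 4, 6, 7, 1, 9, 5]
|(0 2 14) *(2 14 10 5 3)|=|(0 14)(2 10 5 3)|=4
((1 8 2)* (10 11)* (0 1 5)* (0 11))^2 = (0 8 5 10 1 2 11)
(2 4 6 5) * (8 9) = (2 4 6 5)(8 9) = [0, 1, 4, 3, 6, 2, 5, 7, 9, 8]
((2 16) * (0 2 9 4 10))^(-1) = (0 10 4 9 16 2)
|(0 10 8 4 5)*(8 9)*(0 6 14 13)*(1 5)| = 10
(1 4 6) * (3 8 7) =(1 4 6)(3 8 7) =[0, 4, 2, 8, 6, 5, 1, 3, 7]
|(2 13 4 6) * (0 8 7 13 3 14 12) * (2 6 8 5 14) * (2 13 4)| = 12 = |(0 5 14 12)(2 3 13)(4 8 7)|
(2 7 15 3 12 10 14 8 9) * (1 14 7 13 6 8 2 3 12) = (1 14 2 13 6 8 9 3)(7 15 12 10) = [0, 14, 13, 1, 4, 5, 8, 15, 9, 3, 7, 11, 10, 6, 2, 12]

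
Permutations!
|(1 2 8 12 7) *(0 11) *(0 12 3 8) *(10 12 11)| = 6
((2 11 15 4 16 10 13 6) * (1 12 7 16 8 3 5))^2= ((1 12 7 16 10 13 6 2 11 15 4 8 3 5))^2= (1 7 10 6 11 4 3)(2 15 8 5 12 16 13)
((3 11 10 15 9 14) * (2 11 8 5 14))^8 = ((2 11 10 15 9)(3 8 5 14))^8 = (2 15 11 9 10)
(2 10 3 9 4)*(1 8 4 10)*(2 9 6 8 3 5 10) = (1 3 6 8 4 9 2)(5 10) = [0, 3, 1, 6, 9, 10, 8, 7, 4, 2, 5]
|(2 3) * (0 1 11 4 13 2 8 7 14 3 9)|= 28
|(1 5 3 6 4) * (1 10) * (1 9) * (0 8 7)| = |(0 8 7)(1 5 3 6 4 10 9)| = 21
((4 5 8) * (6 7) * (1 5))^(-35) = (1 5 8 4)(6 7)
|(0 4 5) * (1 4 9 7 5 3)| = 12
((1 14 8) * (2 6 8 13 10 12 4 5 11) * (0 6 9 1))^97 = (0 6 8)(1 11 12 14 2 4 13 9 5 10)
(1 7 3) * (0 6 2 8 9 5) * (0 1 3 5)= (0 6 2 8 9)(1 7 5)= [6, 7, 8, 3, 4, 1, 2, 5, 9, 0]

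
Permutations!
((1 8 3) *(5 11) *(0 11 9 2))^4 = (0 2 9 5 11)(1 8 3)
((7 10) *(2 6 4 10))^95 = ((2 6 4 10 7))^95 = (10)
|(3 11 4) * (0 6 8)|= 3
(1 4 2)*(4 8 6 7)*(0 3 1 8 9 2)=(0 3 1 9 2 8 6 7 4)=[3, 9, 8, 1, 0, 5, 7, 4, 6, 2]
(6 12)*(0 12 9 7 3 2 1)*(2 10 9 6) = (0 12 2 1)(3 10 9 7) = [12, 0, 1, 10, 4, 5, 6, 3, 8, 7, 9, 11, 2]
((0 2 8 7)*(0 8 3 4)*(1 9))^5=(0 2 3 4)(1 9)(7 8)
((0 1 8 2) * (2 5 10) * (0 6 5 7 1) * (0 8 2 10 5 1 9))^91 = ((10)(0 8 7 9)(1 2 6))^91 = (10)(0 9 7 8)(1 2 6)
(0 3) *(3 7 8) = [7, 1, 2, 0, 4, 5, 6, 8, 3] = (0 7 8 3)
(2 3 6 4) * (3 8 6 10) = (2 8 6 4)(3 10) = [0, 1, 8, 10, 2, 5, 4, 7, 6, 9, 3]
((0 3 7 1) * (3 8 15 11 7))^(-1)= (0 1 7 11 15 8)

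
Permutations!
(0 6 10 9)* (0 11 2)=(0 6 10 9 11 2)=[6, 1, 0, 3, 4, 5, 10, 7, 8, 11, 9, 2]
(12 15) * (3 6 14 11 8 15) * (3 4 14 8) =(3 6 8 15 12 4 14 11) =[0, 1, 2, 6, 14, 5, 8, 7, 15, 9, 10, 3, 4, 13, 11, 12]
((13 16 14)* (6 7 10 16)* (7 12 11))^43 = (6 7 14 12 10 13 11 16)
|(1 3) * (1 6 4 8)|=5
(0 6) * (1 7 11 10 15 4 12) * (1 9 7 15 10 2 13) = (0 6)(1 15 4 12 9 7 11 2 13) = [6, 15, 13, 3, 12, 5, 0, 11, 8, 7, 10, 2, 9, 1, 14, 4]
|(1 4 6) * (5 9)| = 6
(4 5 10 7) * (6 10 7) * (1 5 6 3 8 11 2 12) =(1 5 7 4 6 10 3 8 11 2 12) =[0, 5, 12, 8, 6, 7, 10, 4, 11, 9, 3, 2, 1]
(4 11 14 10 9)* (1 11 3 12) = (1 11 14 10 9 4 3 12) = [0, 11, 2, 12, 3, 5, 6, 7, 8, 4, 9, 14, 1, 13, 10]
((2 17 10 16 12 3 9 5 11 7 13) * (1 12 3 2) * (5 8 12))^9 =((1 5 11 7 13)(2 17 10 16 3 9 8 12))^9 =(1 13 7 11 5)(2 17 10 16 3 9 8 12)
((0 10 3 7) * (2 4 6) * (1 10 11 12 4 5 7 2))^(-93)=(0 10 11 3 12 2 4 5 6 7 1)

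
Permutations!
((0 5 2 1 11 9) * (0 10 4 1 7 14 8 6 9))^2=((0 5 2 7 14 8 6 9 10 4 1 11))^2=(0 2 14 6 10 1)(4 11 5 7 8 9)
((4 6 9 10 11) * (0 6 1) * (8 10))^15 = (0 1 4 11 10 8 9 6)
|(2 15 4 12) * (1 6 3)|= 12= |(1 6 3)(2 15 4 12)|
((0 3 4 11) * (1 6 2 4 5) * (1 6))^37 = (0 5 2 11 3 6 4)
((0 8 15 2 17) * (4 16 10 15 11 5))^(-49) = (0 8 11 5 4 16 10 15 2 17)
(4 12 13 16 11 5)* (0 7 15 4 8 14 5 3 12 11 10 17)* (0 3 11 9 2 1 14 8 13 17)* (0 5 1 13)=(0 7 15 4 9 2 13 16 10 5)(1 14)(3 12 17)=[7, 14, 13, 12, 9, 0, 6, 15, 8, 2, 5, 11, 17, 16, 1, 4, 10, 3]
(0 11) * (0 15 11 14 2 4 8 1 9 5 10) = (0 14 2 4 8 1 9 5 10)(11 15) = [14, 9, 4, 3, 8, 10, 6, 7, 1, 5, 0, 15, 12, 13, 2, 11]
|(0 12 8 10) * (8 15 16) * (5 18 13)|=|(0 12 15 16 8 10)(5 18 13)|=6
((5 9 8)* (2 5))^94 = (2 9)(5 8)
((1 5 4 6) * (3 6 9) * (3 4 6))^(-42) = (9)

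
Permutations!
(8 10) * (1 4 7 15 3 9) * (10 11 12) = (1 4 7 15 3 9)(8 11 12 10) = [0, 4, 2, 9, 7, 5, 6, 15, 11, 1, 8, 12, 10, 13, 14, 3]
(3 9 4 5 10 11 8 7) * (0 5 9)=(0 5 10 11 8 7 3)(4 9)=[5, 1, 2, 0, 9, 10, 6, 3, 7, 4, 11, 8]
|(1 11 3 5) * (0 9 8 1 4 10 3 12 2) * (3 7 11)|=|(0 9 8 1 3 5 4 10 7 11 12 2)|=12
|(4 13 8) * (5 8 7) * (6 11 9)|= 15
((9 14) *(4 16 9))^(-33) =(4 14 9 16)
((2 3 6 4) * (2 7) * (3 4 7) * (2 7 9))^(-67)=((2 4 3 6 9))^(-67)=(2 6 4 9 3)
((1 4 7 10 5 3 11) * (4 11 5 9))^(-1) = (1 11)(3 5)(4 9 10 7)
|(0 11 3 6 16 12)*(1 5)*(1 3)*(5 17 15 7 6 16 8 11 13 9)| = |(0 13 9 5 3 16 12)(1 17 15 7 6 8 11)| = 7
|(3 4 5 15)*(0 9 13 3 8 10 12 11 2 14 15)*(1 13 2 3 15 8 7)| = |(0 9 2 14 8 10 12 11 3 4 5)(1 13 15 7)| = 44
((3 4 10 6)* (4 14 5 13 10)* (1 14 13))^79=(1 14 5)(3 6 10 13)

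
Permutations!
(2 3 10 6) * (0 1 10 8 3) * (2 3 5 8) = (0 1 10 6 3 2)(5 8) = [1, 10, 0, 2, 4, 8, 3, 7, 5, 9, 6]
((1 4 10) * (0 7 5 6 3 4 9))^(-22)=((0 7 5 6 3 4 10 1 9))^(-22)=(0 4 7 10 5 1 6 9 3)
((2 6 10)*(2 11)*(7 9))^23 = ((2 6 10 11)(7 9))^23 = (2 11 10 6)(7 9)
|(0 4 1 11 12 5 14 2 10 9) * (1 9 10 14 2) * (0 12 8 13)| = 11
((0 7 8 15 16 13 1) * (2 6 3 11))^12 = ((0 7 8 15 16 13 1)(2 6 3 11))^12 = (0 13 15 7 1 16 8)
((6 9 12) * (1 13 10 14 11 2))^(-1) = (1 2 11 14 10 13)(6 12 9)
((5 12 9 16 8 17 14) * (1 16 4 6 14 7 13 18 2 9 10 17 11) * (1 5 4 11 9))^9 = ((1 16 8 9 11 5 12 10 17 7 13 18 2)(4 6 14))^9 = (1 7 5 16 13 12 8 18 10 9 2 17 11)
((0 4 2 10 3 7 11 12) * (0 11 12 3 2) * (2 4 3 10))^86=((0 3 7 12 11 10 4))^86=(0 7 11 4 3 12 10)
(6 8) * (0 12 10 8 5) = [12, 1, 2, 3, 4, 0, 5, 7, 6, 9, 8, 11, 10] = (0 12 10 8 6 5)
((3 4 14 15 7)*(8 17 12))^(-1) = ((3 4 14 15 7)(8 17 12))^(-1) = (3 7 15 14 4)(8 12 17)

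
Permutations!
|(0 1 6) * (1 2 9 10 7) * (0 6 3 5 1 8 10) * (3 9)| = 6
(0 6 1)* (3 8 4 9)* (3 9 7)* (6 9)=[9, 0, 2, 8, 7, 5, 1, 3, 4, 6]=(0 9 6 1)(3 8 4 7)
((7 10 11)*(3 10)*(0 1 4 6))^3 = ((0 1 4 6)(3 10 11 7))^3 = (0 6 4 1)(3 7 11 10)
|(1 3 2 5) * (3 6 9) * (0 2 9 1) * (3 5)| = |(0 2 3 9 5)(1 6)| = 10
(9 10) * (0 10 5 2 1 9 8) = (0 10 8)(1 9 5 2) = [10, 9, 1, 3, 4, 2, 6, 7, 0, 5, 8]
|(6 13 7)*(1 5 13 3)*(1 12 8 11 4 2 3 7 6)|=|(1 5 13 6 7)(2 3 12 8 11 4)|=30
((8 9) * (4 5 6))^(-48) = ((4 5 6)(8 9))^(-48) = (9)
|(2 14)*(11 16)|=2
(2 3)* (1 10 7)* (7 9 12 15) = (1 10 9 12 15 7)(2 3) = [0, 10, 3, 2, 4, 5, 6, 1, 8, 12, 9, 11, 15, 13, 14, 7]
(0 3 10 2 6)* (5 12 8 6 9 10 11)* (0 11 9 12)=(0 3 9 10 2 12 8 6 11 5)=[3, 1, 12, 9, 4, 0, 11, 7, 6, 10, 2, 5, 8]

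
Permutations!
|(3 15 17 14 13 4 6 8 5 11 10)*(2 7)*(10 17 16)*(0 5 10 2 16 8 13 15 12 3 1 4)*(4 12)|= 42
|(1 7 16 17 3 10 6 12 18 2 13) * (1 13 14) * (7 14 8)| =|(1 14)(2 8 7 16 17 3 10 6 12 18)| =10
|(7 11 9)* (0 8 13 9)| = |(0 8 13 9 7 11)| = 6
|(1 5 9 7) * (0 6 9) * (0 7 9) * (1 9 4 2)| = 6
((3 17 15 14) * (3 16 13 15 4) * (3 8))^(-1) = ((3 17 4 8)(13 15 14 16))^(-1) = (3 8 4 17)(13 16 14 15)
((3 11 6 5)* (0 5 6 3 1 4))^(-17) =(0 4 1 5)(3 11)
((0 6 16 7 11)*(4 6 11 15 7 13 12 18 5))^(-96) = ((0 11)(4 6 16 13 12 18 5)(7 15))^(-96) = (4 16 12 5 6 13 18)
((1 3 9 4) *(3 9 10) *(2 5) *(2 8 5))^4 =(10)(1 9 4)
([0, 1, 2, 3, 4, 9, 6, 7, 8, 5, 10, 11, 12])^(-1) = [0, 1, 2, 3, 4, 9, 6, 7, 8, 5, 10, 11, 12]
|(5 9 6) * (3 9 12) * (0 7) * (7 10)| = 15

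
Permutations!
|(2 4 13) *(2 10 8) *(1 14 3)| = 15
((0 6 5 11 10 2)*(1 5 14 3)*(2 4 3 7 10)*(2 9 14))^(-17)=(0 6 2)(1 5 11 9 14 7 10 4 3)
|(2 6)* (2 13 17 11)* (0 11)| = |(0 11 2 6 13 17)| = 6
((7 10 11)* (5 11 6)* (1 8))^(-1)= (1 8)(5 6 10 7 11)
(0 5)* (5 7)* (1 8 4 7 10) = (0 10 1 8 4 7 5) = [10, 8, 2, 3, 7, 0, 6, 5, 4, 9, 1]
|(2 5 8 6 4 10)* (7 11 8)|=8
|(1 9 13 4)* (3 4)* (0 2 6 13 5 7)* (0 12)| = 11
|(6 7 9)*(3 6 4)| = 5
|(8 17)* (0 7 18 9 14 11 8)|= 8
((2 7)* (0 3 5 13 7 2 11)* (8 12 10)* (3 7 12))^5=((0 7 11)(3 5 13 12 10 8))^5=(0 11 7)(3 8 10 12 13 5)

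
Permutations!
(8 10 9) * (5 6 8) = (5 6 8 10 9) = [0, 1, 2, 3, 4, 6, 8, 7, 10, 5, 9]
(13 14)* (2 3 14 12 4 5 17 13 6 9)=[0, 1, 3, 14, 5, 17, 9, 7, 8, 2, 10, 11, 4, 12, 6, 15, 16, 13]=(2 3 14 6 9)(4 5 17 13 12)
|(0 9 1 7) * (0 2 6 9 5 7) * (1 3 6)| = 15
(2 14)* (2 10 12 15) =[0, 1, 14, 3, 4, 5, 6, 7, 8, 9, 12, 11, 15, 13, 10, 2] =(2 14 10 12 15)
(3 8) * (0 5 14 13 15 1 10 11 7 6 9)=(0 5 14 13 15 1 10 11 7 6 9)(3 8)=[5, 10, 2, 8, 4, 14, 9, 6, 3, 0, 11, 7, 12, 15, 13, 1]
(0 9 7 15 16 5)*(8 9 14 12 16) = (0 14 12 16 5)(7 15 8 9) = [14, 1, 2, 3, 4, 0, 6, 15, 9, 7, 10, 11, 16, 13, 12, 8, 5]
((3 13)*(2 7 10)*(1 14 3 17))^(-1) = (1 17 13 3 14)(2 10 7)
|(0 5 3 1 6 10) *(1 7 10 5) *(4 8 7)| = |(0 1 6 5 3 4 8 7 10)| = 9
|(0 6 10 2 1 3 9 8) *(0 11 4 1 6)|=6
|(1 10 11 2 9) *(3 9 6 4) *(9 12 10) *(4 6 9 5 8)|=|(1 5 8 4 3 12 10 11 2 9)|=10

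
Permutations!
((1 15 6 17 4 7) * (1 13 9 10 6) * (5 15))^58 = ((1 5 15)(4 7 13 9 10 6 17))^58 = (1 5 15)(4 13 10 17 7 9 6)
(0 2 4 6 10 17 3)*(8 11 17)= (0 2 4 6 10 8 11 17 3)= [2, 1, 4, 0, 6, 5, 10, 7, 11, 9, 8, 17, 12, 13, 14, 15, 16, 3]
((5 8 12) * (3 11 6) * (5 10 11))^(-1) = ((3 5 8 12 10 11 6))^(-1) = (3 6 11 10 12 8 5)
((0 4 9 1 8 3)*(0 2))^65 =((0 4 9 1 8 3 2))^65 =(0 9 8 2 4 1 3)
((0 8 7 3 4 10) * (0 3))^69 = ((0 8 7)(3 4 10))^69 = (10)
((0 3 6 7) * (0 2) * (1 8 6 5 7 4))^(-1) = (0 2 7 5 3)(1 4 6 8)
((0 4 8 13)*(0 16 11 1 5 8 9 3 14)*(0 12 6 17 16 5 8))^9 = (0 11 14 5 16 3 13 17 9 8 6 4 1 12)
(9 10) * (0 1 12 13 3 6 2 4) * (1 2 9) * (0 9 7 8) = (0 2 4 9 10 1 12 13 3 6 7 8) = [2, 12, 4, 6, 9, 5, 7, 8, 0, 10, 1, 11, 13, 3]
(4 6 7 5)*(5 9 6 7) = (4 7 9 6 5) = [0, 1, 2, 3, 7, 4, 5, 9, 8, 6]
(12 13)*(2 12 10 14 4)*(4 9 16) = (2 12 13 10 14 9 16 4) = [0, 1, 12, 3, 2, 5, 6, 7, 8, 16, 14, 11, 13, 10, 9, 15, 4]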